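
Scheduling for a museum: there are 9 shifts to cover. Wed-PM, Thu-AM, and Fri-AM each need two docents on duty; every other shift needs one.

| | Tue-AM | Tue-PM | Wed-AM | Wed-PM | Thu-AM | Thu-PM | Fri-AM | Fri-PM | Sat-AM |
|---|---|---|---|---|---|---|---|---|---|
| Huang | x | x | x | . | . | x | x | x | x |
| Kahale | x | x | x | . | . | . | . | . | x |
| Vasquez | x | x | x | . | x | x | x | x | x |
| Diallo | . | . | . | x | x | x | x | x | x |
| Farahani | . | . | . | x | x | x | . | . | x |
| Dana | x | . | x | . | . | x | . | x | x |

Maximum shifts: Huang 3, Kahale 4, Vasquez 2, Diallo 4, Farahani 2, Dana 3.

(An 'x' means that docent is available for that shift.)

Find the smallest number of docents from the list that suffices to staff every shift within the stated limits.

12 slots to fill and no one can take more than 4, so at least ⌈12/4⌉ = 3 docents are needed.
Any 3 docents together have capacity at most 4+4+3 = 11 < 12 slots, so 3 can never suffice.
Huang, Kahale, Diallo, and Farahani alone can cover everything: Tue-AM→Huang, Tue-PM→Kahale, Wed-AM→Kahale, Wed-PM→Diallo+Farahani, Thu-AM→Diallo+Farahani, Thu-PM→Diallo, Fri-AM→Huang+Diallo, Fri-PM→Huang, Sat-AM→Kahale.

4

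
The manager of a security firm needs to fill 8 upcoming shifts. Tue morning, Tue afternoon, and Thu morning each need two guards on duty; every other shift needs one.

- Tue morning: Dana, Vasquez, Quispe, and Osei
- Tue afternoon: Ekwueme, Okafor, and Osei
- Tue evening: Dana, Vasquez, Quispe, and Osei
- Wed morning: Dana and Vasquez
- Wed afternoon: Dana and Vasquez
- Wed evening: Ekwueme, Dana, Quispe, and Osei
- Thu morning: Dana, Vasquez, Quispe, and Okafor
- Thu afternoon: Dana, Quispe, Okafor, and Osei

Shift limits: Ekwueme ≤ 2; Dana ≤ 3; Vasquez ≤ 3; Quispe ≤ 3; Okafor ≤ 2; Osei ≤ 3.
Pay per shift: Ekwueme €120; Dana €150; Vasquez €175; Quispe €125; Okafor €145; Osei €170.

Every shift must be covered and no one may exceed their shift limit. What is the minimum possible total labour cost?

€1525

Picking the cheapest available guard for each shift independently would cost €1480, but that ignores the shift limits.
An optimal schedule: Tue morning→Quispe+Osei, Tue afternoon→Ekwueme+Okafor, Tue evening→Quispe, Wed morning→Dana, Wed afternoon→Dana, Wed evening→Ekwueme, Thu morning→Okafor+Dana, Thu afternoon→Quispe.
Total: 125 + 170 + 120 + 145 + 125 + 150 + 150 + 120 + 145 + 150 + 125 = €1525.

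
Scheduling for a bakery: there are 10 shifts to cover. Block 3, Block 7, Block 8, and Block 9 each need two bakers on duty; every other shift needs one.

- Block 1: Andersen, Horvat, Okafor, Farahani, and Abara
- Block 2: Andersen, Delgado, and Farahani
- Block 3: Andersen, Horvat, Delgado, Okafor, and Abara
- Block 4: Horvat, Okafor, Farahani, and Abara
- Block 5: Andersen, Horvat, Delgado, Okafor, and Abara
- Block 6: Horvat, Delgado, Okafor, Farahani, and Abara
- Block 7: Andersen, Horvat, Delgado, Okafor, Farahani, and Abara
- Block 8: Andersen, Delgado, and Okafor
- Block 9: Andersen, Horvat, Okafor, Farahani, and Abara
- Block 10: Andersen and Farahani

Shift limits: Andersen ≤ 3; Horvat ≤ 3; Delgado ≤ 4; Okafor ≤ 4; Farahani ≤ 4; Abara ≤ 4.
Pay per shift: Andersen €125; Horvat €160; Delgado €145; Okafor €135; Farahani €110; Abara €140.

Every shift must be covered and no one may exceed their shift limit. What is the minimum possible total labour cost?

Picking the cheapest available baker for each shift independently would cost €1665, but that ignores the shift limits.
An optimal schedule: Block 1→Farahani, Block 2→Farahani, Block 3→Andersen+Abara, Block 4→Farahani, Block 5→Andersen, Block 6→Okafor, Block 7→Okafor+Abara, Block 8→Andersen+Okafor, Block 9→Okafor+Abara, Block 10→Farahani.
Total: 110 + 110 + 125 + 140 + 110 + 125 + 135 + 135 + 140 + 125 + 135 + 135 + 140 + 110 = €1775.

€1775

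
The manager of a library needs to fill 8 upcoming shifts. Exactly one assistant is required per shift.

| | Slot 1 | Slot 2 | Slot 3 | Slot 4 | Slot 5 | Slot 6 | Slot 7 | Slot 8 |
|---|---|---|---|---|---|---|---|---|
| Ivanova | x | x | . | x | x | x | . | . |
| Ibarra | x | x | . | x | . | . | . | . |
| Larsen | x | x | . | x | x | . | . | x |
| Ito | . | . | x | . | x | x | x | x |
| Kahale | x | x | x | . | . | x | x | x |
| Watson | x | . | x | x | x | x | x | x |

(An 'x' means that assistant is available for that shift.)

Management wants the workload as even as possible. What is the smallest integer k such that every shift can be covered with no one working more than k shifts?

2

With 6 assistants and 8 worker-slots to fill, someone must work at least ⌈8/6⌉ = 2 shifts, so k ≥ 2.
k = 2 works: Slot 1→Ibarra, Slot 2→Ivanova, Slot 3→Ito, Slot 4→Ivanova, Slot 5→Larsen, Slot 6→Kahale, Slot 7→Ito, Slot 8→Larsen.
Loads: Ivanova 2, Ibarra 1, Larsen 2, Ito 2, Kahale 1, Watson 0 — all ≤ 2.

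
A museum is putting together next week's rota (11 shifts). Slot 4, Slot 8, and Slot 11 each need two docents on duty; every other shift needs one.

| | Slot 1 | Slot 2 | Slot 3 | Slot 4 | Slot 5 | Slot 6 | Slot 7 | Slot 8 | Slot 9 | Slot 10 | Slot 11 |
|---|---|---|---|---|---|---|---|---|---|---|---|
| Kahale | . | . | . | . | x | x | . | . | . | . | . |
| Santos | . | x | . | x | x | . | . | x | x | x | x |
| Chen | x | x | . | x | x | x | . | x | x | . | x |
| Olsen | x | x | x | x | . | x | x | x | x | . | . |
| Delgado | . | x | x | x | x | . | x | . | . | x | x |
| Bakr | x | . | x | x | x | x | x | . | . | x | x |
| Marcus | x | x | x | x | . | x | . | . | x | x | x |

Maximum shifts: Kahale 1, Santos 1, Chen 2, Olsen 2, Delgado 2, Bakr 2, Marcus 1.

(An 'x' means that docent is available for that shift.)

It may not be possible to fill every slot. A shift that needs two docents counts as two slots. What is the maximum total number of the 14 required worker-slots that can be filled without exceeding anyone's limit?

Total capacity across all docents is 1+1+2+2+2+2+1 = 11, and 14 slots are needed, so at most 11 can be filled.
An assignment achieving 11: Slot 1→Chen, Slot 2→Delgado, Slot 3→Olsen, Slot 5→Kahale, Slot 6→Bakr, Slot 7→Olsen, Slot 8→Santos+Chen, Slot 9→Marcus, Slot 10→Delgado, Slot 11→Bakr.
Loads: Kahale 1/1, Santos 1/1, Chen 2/2, Olsen 2/2, Delgado 2/2, Bakr 2/2, Marcus 1/1.

11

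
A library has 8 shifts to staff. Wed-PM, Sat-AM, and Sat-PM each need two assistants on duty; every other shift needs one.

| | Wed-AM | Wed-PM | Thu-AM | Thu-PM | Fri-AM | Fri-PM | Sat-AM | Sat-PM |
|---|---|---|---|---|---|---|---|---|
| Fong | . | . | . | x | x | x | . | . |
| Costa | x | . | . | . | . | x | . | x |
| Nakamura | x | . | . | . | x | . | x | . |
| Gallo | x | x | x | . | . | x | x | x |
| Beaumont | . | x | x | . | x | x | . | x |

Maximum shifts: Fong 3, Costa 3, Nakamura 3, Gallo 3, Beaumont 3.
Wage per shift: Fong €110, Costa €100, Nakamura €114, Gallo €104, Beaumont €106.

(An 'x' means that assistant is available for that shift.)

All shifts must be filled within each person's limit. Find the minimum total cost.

Wed-PM can only be covered by Gallo and Beaumont, so that assignment is forced.
Thu-PM can only be covered by Fong, so that assignment is forced.
Sat-AM can only be covered by Nakamura and Gallo, so that assignment is forced.
Picking the cheapest available assistant for each shift independently would cost €1152, but that ignores the shift limits.
An optimal schedule: Wed-AM→Costa, Wed-PM→Gallo+Beaumont, Thu-AM→Gallo, Thu-PM→Fong, Fri-AM→Beaumont, Fri-PM→Costa, Sat-AM→Gallo+Nakamura, Sat-PM→Costa+Beaumont.
Total: 100 + 104 + 106 + 104 + 110 + 106 + 100 + 104 + 114 + 100 + 106 = €1154.

€1154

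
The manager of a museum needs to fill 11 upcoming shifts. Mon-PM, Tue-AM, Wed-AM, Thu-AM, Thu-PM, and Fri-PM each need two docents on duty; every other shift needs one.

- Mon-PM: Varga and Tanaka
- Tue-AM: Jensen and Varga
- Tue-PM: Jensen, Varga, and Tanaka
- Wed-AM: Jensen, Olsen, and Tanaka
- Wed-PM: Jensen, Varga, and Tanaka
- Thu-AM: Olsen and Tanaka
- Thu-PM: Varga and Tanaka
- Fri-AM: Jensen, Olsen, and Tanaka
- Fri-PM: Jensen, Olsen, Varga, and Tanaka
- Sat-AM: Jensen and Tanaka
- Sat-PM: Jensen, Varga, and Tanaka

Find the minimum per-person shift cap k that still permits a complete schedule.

With 4 docents and 17 worker-slots to fill, someone must work at least ⌈17/4⌉ = 5 shifts, so k ≥ 5.
k = 5 works: Mon-PM→Varga+Tanaka, Tue-AM→Jensen+Varga, Tue-PM→Jensen, Wed-AM→Jensen+Olsen, Wed-PM→Jensen, Thu-AM→Olsen+Tanaka, Thu-PM→Varga+Tanaka, Fri-AM→Olsen, Fri-PM→Olsen+Varga, Sat-AM→Jensen, Sat-PM→Varga.
Loads: Jensen 5, Olsen 4, Varga 5, Tanaka 3 — all ≤ 5.

5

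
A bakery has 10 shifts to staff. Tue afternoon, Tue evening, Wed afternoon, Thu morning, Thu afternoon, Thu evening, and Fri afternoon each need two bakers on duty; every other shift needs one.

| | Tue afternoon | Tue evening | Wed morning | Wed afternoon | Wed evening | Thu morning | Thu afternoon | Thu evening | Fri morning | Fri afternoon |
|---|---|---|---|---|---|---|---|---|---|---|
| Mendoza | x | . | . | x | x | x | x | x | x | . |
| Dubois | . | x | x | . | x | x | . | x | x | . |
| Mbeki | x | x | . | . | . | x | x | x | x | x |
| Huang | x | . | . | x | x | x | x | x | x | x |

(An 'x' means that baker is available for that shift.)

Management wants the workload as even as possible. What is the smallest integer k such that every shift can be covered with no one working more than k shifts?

With 4 bakers and 17 worker-slots to fill, someone must work at least ⌈17/4⌉ = 5 shifts, so k ≥ 5.
k = 5 works: Tue afternoon→Mendoza+Mbeki, Tue evening→Dubois+Mbeki, Wed morning→Dubois, Wed afternoon→Mendoza+Huang, Wed evening→Mendoza, Thu morning→Dubois+Mbeki, Thu afternoon→Mendoza+Mbeki, Thu evening→Dubois+Huang, Fri morning→Mendoza, Fri afternoon→Mbeki+Huang.
Loads: Mendoza 5, Dubois 4, Mbeki 5, Huang 3 — all ≤ 5.

5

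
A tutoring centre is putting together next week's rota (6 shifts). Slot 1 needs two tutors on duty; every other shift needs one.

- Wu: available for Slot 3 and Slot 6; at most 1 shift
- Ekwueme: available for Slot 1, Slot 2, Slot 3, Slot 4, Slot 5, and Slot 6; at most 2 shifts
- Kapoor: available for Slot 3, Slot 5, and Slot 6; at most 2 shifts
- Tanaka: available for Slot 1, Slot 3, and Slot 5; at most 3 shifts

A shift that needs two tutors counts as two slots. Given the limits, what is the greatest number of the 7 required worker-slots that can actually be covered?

Total capacity across all tutors is 1+2+2+3 = 8, and 7 slots are needed, so at most 7 can be filled.
Shifts {Slot 1, Slot 2, Slot 4} need 4 slots but only Ekwueme and Tanaka are available for them, supplying at most 3 — so at least 1 slot must go unfilled.
An assignment achieving 6: Slot 1→Tanaka, Slot 2→Ekwueme, Slot 3→Kapoor, Slot 4→Ekwueme, Slot 5→Kapoor, Slot 6→Wu.
Loads: Wu 1/1, Ekwueme 2/2, Kapoor 2/2, Tanaka 1/3.

6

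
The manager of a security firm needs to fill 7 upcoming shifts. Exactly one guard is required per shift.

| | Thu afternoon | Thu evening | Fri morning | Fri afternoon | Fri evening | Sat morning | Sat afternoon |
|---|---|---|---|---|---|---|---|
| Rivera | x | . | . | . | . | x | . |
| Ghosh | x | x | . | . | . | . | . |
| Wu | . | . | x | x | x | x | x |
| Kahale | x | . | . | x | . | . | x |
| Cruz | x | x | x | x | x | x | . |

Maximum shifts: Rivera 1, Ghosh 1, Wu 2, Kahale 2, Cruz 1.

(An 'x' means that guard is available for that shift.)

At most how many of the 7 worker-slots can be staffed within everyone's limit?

7

Total capacity across all guards is 1+1+2+2+1 = 7, and 7 slots are needed, so at most 7 can be filled.
An assignment achieving 7: Thu afternoon→Cruz, Thu evening→Ghosh, Fri morning→Wu, Fri afternoon→Kahale, Fri evening→Wu, Sat morning→Rivera, Sat afternoon→Kahale.
Loads: Rivera 1/1, Ghosh 1/1, Wu 2/2, Kahale 2/2, Cruz 1/1.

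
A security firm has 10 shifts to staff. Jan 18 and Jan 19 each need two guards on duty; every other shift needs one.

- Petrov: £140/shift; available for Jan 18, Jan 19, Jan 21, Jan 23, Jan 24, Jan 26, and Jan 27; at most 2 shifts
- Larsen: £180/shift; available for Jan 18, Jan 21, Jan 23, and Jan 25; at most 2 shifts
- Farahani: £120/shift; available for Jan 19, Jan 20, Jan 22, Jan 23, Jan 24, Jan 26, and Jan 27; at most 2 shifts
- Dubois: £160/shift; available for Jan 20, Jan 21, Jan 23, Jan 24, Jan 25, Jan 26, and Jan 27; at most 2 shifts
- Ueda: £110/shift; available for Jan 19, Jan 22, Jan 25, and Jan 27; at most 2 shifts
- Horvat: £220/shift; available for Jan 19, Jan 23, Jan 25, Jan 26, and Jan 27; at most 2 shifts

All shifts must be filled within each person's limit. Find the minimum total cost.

£1860

Jan 18 can only be covered by Petrov and Larsen, so that assignment is forced.
Picking the cheapest available guard for each shift independently would cost £1500, but that ignores the shift limits.
An optimal schedule: Jan 18→Petrov+Larsen, Jan 19→Ueda+Horvat, Jan 20→Farahani, Jan 21→Petrov, Jan 22→Farahani, Jan 23→Horvat, Jan 24→Dubois, Jan 25→Larsen, Jan 26→Dubois, Jan 27→Ueda.
Total: 140 + 180 + 110 + 220 + 120 + 140 + 120 + 220 + 160 + 180 + 160 + 110 = £1860.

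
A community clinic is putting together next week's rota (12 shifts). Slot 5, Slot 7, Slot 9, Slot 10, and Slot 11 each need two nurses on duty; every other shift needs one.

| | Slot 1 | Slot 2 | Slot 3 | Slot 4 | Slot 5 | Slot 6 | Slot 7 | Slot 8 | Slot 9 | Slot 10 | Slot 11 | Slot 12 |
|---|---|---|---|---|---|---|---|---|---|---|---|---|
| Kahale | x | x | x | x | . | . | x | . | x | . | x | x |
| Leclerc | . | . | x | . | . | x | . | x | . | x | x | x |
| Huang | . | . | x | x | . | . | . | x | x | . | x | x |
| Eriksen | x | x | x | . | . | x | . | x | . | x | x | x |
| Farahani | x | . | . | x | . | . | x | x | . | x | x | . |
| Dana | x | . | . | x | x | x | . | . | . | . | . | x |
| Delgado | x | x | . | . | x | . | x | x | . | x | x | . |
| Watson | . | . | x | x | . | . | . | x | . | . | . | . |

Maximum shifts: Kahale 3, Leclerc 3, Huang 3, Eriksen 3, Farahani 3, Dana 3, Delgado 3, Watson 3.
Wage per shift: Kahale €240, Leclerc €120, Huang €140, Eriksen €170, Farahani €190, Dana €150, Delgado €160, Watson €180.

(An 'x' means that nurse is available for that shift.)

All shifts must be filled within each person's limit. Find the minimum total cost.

Slot 5 can only be covered by Dana and Delgado, so that assignment is forced.
Slot 9 can only be covered by Kahale and Huang, so that assignment is forced.
Picking the cheapest available nurse for each shift independently would cost €2510, but that ignores the shift limits.
An optimal schedule: Slot 1→Dana, Slot 2→Delgado, Slot 3→Leclerc, Slot 4→Huang, Slot 5→Dana+Delgado, Slot 6→Leclerc, Slot 7→Delgado+Farahani, Slot 8→Eriksen, Slot 9→Huang+Kahale, Slot 10→Leclerc+Eriksen, Slot 11→Huang+Eriksen, Slot 12→Dana.
Total: 150 + 160 + 120 + 140 + 150 + 160 + 120 + 160 + 190 + 170 + 140 + 240 + 120 + 170 + 140 + 170 + 150 = €2650.

€2650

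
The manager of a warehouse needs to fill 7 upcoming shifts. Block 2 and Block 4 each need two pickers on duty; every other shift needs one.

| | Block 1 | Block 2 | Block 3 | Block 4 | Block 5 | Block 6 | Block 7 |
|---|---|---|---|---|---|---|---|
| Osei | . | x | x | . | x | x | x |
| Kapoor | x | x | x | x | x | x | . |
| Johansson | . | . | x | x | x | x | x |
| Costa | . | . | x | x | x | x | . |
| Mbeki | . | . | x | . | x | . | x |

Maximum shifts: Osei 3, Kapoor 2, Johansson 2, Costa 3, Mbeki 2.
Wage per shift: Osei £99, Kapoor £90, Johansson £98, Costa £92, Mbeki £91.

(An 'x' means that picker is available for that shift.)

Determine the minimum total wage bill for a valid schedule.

Block 1 can only be covered by Kapoor, so that assignment is forced.
Block 2 can only be covered by Osei and Kapoor, so that assignment is forced.
Picking the cheapest available picker for each shift independently would cost £822, but that ignores the shift limits.
An optimal schedule: Block 1→Kapoor, Block 2→Kapoor+Osei, Block 3→Mbeki, Block 4→Costa+Johansson, Block 5→Costa, Block 6→Costa, Block 7→Mbeki.
Total: 90 + 90 + 99 + 91 + 92 + 98 + 92 + 92 + 91 = £835.

£835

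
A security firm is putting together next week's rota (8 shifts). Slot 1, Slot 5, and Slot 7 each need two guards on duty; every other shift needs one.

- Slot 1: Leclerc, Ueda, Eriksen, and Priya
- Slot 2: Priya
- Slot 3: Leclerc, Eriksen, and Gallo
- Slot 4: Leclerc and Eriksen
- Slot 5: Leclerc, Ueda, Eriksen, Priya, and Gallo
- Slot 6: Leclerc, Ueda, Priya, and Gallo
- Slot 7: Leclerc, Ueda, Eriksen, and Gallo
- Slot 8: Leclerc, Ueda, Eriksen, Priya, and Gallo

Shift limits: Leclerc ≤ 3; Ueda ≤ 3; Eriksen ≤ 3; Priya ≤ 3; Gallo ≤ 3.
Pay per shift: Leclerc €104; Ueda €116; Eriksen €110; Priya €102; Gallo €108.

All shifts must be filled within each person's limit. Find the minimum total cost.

Slot 2 can only be covered by Priya, so that assignment is forced.
Picking the cheapest available guard for each shift independently would cost €1138, but that ignores the shift limits.
An optimal schedule: Slot 1→Priya+Leclerc, Slot 2→Priya, Slot 3→Leclerc, Slot 4→Leclerc, Slot 5→Gallo+Eriksen, Slot 6→Priya, Slot 7→Gallo+Eriksen, Slot 8→Gallo.
Total: 102 + 104 + 102 + 104 + 104 + 108 + 110 + 102 + 108 + 110 + 108 = €1162.

€1162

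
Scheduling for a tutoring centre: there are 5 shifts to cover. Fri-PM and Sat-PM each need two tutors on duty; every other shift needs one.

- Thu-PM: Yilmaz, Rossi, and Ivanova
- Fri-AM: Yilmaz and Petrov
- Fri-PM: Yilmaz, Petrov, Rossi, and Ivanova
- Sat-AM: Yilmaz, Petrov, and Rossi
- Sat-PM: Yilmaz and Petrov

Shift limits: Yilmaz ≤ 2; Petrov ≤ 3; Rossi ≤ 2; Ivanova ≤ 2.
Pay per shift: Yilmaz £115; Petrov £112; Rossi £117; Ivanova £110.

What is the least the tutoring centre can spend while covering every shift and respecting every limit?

£786

Sat-PM can only be covered by Yilmaz and Petrov, so that assignment is forced.
Picking the cheapest available tutor for each shift independently would cost £783, but that ignores the shift limits.
An optimal schedule: Thu-PM→Ivanova, Fri-AM→Petrov, Fri-PM→Ivanova+Yilmaz, Sat-AM→Petrov, Sat-PM→Petrov+Yilmaz.
Total: 110 + 112 + 110 + 115 + 112 + 112 + 115 = £786.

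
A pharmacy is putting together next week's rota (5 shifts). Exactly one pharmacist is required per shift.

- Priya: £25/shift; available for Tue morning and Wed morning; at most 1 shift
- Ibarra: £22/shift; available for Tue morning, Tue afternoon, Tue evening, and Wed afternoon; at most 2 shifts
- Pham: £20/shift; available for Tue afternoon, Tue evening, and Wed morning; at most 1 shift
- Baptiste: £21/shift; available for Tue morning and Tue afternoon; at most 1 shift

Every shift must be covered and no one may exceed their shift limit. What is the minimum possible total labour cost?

Wed afternoon can only be covered by Ibarra, so that assignment is forced.
Picking the cheapest available pharmacist for each shift independently would cost £103, but that ignores the shift limits.
An optimal schedule: Tue morning→Baptiste, Tue afternoon→Pham, Tue evening→Ibarra, Wed morning→Priya, Wed afternoon→Ibarra.
Total: 21 + 20 + 22 + 25 + 22 = £110.

£110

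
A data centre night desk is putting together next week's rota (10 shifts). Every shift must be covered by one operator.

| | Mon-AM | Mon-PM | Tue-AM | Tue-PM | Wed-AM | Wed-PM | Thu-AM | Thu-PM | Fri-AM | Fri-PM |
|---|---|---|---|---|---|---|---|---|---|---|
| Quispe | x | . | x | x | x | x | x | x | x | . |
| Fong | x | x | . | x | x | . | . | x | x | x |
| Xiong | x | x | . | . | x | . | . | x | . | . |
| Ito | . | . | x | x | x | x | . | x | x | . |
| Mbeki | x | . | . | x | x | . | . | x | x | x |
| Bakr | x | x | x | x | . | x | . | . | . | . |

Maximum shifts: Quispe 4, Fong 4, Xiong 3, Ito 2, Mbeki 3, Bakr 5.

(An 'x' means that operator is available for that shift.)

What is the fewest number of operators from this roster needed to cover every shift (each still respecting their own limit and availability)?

10 slots to fill and no one can take more than 5, so at least ⌈10/5⌉ = 2 operators are needed.
Any 2 operators together have capacity at most 5+4 = 9 < 10 slots, so 2 can never suffice.
Quispe, Fong, and Xiong alone can cover everything: Mon-AM→Fong, Mon-PM→Fong, Tue-AM→Quispe, Tue-PM→Quispe, Wed-AM→Xiong, Wed-PM→Quispe, Thu-AM→Quispe, Thu-PM→Xiong, Fri-AM→Fong, Fri-PM→Fong.

3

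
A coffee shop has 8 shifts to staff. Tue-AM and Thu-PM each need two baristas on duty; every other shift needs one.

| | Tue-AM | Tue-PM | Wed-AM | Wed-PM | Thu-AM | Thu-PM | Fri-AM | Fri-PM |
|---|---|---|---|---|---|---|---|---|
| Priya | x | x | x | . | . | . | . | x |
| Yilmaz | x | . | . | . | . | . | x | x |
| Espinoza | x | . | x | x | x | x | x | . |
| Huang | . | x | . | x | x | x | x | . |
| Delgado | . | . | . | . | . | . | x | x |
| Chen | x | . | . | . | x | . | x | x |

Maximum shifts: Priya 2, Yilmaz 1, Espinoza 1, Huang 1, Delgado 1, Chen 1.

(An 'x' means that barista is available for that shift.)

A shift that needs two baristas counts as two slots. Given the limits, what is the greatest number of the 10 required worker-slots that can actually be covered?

Total capacity across all baristas is 2+1+1+1+1+1 = 7, and 10 slots are needed, so at most 7 can be filled.
An assignment achieving 7: Tue-AM→Yilmaz, Tue-PM→Priya, Wed-AM→Priya, Wed-PM→Espinoza, Thu-AM→Chen, Thu-PM→Huang, Fri-PM→Delgado.
Loads: Priya 2/2, Yilmaz 1/1, Espinoza 1/1, Huang 1/1, Delgado 1/1, Chen 1/1.

7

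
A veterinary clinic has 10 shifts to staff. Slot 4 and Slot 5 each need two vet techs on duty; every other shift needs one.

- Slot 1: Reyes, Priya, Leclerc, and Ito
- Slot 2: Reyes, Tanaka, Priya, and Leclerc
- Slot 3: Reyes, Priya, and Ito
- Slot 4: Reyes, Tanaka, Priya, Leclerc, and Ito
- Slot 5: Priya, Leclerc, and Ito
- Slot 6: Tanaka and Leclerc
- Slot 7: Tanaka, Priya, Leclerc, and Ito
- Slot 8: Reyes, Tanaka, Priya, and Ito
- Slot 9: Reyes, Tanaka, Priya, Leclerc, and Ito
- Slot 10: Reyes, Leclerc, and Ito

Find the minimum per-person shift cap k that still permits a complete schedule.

3

With 5 vet techs and 12 worker-slots to fill, someone must work at least ⌈12/5⌉ = 3 shifts, so k ≥ 3.
k = 3 works: Slot 1→Reyes, Slot 2→Tanaka, Slot 3→Reyes, Slot 4→Leclerc+Ito, Slot 5→Priya+Leclerc, Slot 6→Tanaka, Slot 7→Tanaka, Slot 8→Priya, Slot 9→Priya, Slot 10→Reyes.
Loads: Reyes 3, Tanaka 3, Priya 3, Leclerc 2, Ito 1 — all ≤ 3.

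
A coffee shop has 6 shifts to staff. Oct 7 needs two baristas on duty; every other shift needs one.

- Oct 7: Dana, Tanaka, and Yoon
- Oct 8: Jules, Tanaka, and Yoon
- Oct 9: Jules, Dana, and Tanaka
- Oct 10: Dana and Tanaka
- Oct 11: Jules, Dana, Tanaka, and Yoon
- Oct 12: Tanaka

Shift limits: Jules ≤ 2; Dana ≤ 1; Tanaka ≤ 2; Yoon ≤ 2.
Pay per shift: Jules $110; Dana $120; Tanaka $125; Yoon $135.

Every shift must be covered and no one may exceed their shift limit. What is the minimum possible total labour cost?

Oct 12 can only be covered by Tanaka, so that assignment is forced.
Picking the cheapest available barista for each shift independently would cost $820, but that ignores the shift limits.
An optimal schedule: Oct 7→Tanaka+Yoon, Oct 8→Jules, Oct 9→Jules, Oct 10→Dana, Oct 11→Yoon, Oct 12→Tanaka.
Total: 125 + 135 + 110 + 110 + 120 + 135 + 125 = $860.

$860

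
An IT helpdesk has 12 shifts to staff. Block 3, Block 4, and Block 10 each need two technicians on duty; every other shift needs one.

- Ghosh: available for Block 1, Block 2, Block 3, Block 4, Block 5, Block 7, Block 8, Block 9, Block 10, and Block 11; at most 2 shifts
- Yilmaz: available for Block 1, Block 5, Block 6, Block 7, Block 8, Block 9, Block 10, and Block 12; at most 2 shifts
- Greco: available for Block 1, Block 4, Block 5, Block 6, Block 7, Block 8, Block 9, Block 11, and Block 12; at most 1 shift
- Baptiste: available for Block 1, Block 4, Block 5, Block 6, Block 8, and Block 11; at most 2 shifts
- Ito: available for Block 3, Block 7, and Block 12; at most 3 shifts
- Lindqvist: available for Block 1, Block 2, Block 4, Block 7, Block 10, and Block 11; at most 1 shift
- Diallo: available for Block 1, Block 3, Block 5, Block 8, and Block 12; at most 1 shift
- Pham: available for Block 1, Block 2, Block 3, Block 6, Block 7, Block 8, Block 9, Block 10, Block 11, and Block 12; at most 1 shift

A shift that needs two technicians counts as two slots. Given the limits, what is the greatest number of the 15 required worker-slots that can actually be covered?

13

Total capacity across all technicians is 2+2+1+2+3+1+1+1 = 13, and 15 slots are needed, so at most 13 can be filled.
An assignment achieving 13: Block 2→Ghosh, Block 3→Ghosh+Ito, Block 4→Greco+Baptiste, Block 5→Baptiste, Block 6→Yilmaz, Block 7→Ito, Block 8→Diallo, Block 9→Yilmaz, Block 10→Lindqvist+Pham, Block 12→Ito.
Loads: Ghosh 2/2, Yilmaz 2/2, Greco 1/1, Baptiste 2/2, Ito 3/3, Lindqvist 1/1, Diallo 1/1, Pham 1/1.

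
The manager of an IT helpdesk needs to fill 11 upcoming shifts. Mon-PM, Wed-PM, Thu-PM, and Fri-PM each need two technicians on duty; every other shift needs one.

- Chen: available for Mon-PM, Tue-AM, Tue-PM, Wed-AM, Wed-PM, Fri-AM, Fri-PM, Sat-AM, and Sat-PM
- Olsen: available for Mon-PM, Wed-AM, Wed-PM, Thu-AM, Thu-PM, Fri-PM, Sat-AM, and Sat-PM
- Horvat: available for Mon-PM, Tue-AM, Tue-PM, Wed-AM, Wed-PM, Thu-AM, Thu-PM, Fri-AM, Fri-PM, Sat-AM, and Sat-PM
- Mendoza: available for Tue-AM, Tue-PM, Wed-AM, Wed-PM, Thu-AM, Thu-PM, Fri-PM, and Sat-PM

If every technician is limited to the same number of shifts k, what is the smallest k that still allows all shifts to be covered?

With 4 technicians and 15 worker-slots to fill, someone must work at least ⌈15/4⌉ = 4 shifts, so k ≥ 4.
k = 4 works: Mon-PM→Chen+Olsen, Tue-AM→Chen, Tue-PM→Chen, Wed-AM→Horvat, Wed-PM→Horvat+Mendoza, Thu-AM→Olsen, Thu-PM→Olsen+Horvat, Fri-AM→Chen, Fri-PM→Horvat+Mendoza, Sat-AM→Olsen, Sat-PM→Mendoza.
Loads: Chen 4, Olsen 4, Horvat 4, Mendoza 3 — all ≤ 4.

4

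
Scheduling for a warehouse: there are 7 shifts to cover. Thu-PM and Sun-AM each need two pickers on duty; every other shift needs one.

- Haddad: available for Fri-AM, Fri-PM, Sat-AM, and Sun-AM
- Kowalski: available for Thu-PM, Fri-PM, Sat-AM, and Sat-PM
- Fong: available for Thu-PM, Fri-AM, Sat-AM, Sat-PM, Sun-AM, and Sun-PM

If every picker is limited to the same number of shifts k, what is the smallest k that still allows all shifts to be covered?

3

With 3 pickers and 9 worker-slots to fill, someone must work at least ⌈9/3⌉ = 3 shifts, so k ≥ 3.
k = 3 works: Thu-PM→Kowalski+Fong, Fri-AM→Haddad, Fri-PM→Haddad, Sat-AM→Kowalski, Sat-PM→Kowalski, Sun-AM→Haddad+Fong, Sun-PM→Fong.
Loads: Haddad 3, Kowalski 3, Fong 3 — all ≤ 3.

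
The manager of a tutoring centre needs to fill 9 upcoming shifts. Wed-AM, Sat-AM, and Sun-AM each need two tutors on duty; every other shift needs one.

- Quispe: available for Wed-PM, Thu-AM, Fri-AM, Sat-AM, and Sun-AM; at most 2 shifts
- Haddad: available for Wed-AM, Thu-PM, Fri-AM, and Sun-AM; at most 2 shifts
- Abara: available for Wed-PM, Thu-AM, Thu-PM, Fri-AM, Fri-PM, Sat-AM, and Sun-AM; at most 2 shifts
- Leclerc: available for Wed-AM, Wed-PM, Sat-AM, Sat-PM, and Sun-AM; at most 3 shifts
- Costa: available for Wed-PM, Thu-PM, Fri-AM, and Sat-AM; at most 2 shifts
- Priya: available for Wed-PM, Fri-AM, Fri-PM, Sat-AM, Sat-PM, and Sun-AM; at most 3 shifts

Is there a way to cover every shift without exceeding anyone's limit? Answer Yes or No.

Wed-AM can only be covered by Haddad and Leclerc, so that assignment is forced.
One valid schedule: Wed-AM→Haddad+Leclerc, Wed-PM→Quispe, Thu-AM→Quispe, Thu-PM→Haddad, Fri-AM→Abara, Fri-PM→Abara, Sat-AM→Costa+Priya, Sat-PM→Leclerc, Sun-AM→Leclerc+Priya.
Loads: Quispe 2/2, Haddad 2/2, Abara 2/2, Leclerc 3/3, Costa 1/2, Priya 2/3 — all within limits.

Yes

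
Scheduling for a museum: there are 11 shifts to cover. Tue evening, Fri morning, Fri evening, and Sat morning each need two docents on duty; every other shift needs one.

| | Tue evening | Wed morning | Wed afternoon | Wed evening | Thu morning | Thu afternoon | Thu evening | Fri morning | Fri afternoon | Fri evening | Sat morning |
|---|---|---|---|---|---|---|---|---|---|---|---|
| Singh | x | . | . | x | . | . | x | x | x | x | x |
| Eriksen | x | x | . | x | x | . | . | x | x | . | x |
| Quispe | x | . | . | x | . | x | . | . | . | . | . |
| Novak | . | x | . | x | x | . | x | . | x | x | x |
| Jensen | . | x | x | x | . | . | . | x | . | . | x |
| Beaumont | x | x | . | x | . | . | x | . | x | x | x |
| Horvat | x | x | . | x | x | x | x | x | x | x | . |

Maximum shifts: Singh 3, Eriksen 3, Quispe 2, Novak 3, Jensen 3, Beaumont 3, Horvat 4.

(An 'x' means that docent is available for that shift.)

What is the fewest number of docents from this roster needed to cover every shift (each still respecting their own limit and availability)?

5

15 slots to fill and no one can take more than 4, so at least ⌈15/4⌉ = 4 docents are needed.
Any 4 docents together have capacity at most 4+3+3+3 = 13 < 15 slots, so 4 can never suffice.
Singh, Eriksen, Quispe, Jensen, and Horvat alone can cover everything: Tue evening→Quispe+Horvat, Wed morning→Eriksen, Wed afternoon→Jensen, Wed evening→Horvat, Thu morning→Eriksen, Thu afternoon→Quispe, Thu evening→Singh, Fri morning→Jensen+Horvat, Fri afternoon→Singh, Fri evening→Singh+Horvat, Sat morning→Eriksen+Jensen.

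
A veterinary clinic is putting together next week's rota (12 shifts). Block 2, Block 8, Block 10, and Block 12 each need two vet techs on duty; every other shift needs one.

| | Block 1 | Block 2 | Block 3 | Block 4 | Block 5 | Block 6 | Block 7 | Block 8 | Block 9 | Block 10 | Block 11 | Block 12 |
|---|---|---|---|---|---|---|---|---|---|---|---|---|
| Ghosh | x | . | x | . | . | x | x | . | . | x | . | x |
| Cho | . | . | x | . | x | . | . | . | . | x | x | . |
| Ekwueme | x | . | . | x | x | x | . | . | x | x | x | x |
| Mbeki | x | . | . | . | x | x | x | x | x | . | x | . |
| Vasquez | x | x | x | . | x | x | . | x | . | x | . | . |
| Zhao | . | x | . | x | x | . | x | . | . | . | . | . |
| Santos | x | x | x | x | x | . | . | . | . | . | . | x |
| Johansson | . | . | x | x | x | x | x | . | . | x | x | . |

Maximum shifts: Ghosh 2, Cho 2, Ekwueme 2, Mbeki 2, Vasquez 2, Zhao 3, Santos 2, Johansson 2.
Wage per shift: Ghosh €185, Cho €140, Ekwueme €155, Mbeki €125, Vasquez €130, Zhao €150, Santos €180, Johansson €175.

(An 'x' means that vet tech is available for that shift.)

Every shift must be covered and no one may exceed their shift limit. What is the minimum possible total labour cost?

€2445

Block 8 can only be covered by Mbeki and Vasquez, so that assignment is forced.
Picking the cheapest available vet tech for each shift independently would cost €2170, but that ignores the shift limits.
An optimal schedule: Block 1→Ekwueme, Block 2→Vasquez+Zhao, Block 3→Cho, Block 4→Zhao, Block 5→Santos, Block 6→Johansson, Block 7→Zhao, Block 8→Mbeki+Vasquez, Block 9→Mbeki, Block 10→Johansson+Ghosh, Block 11→Cho, Block 12→Ekwueme+Santos.
Total: 155 + 130 + 150 + 140 + 150 + 180 + 175 + 150 + 125 + 130 + 125 + 175 + 185 + 140 + 155 + 180 = €2445.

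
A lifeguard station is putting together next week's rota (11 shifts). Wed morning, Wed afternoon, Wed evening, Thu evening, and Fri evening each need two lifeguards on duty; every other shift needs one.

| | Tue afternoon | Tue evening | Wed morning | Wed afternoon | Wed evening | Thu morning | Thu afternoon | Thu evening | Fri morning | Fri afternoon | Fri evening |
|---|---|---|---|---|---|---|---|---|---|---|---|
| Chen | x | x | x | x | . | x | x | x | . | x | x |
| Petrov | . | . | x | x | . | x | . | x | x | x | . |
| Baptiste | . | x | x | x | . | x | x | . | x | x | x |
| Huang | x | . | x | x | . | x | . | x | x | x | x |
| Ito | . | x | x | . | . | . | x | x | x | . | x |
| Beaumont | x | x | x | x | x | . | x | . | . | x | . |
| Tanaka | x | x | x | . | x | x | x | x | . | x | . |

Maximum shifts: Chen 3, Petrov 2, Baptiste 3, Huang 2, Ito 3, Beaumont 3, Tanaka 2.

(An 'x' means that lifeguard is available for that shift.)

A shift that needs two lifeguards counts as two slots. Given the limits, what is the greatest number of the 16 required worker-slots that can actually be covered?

Total capacity across all lifeguards is 3+2+3+2+3+3+2 = 18, and 16 slots are needed, so at most 16 can be filled.
An assignment achieving 16: Tue afternoon→Chen, Tue evening→Chen, Wed morning→Ito+Beaumont, Wed afternoon→Petrov+Baptiste, Wed evening→Beaumont+Tanaka, Thu morning→Baptiste, Thu afternoon→Ito, Thu evening→Huang+Ito, Fri morning→Petrov, Fri afternoon→Huang, Fri evening→Chen+Baptiste.
Loads: Chen 3/3, Petrov 2/2, Baptiste 3/3, Huang 2/2, Ito 3/3, Beaumont 2/3, Tanaka 1/2.

16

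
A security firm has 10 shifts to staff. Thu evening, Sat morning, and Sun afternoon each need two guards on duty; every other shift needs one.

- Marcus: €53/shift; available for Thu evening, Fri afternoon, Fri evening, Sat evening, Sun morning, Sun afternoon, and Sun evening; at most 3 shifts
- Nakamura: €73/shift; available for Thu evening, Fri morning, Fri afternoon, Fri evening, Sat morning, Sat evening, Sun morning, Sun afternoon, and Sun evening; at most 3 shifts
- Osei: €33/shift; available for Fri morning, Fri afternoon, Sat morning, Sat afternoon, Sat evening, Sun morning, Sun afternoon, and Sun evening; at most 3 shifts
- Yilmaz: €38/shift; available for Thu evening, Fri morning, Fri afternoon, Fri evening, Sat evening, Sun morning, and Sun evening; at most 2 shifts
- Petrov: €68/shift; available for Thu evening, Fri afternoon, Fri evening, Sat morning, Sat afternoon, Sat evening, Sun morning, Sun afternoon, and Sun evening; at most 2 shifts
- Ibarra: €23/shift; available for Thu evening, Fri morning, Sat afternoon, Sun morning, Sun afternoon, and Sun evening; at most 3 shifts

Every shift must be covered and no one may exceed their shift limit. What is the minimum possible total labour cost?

Picking the cheapest available guard for each shift independently would cost €414, but that ignores the shift limits.
An optimal schedule: Thu evening→Yilmaz+Marcus, Fri morning→Ibarra, Fri afternoon→Osei, Fri evening→Yilmaz, Sat morning→Osei+Petrov, Sat afternoon→Ibarra, Sat evening→Osei, Sun morning→Ibarra, Sun afternoon→Marcus+Petrov, Sun evening→Marcus.
Total: 38 + 53 + 23 + 33 + 38 + 33 + 68 + 23 + 33 + 23 + 53 + 68 + 53 = €539.

€539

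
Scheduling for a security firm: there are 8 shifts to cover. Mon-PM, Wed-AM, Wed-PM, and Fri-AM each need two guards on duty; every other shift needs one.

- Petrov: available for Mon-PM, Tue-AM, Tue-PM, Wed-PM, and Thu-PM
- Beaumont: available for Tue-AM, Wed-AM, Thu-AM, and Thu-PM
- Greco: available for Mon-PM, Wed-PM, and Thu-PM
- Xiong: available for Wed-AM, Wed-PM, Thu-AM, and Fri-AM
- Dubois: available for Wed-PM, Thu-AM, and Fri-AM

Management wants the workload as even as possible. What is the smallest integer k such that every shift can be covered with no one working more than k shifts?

3

With 5 guards and 12 worker-slots to fill, someone must work at least ⌈12/5⌉ = 3 shifts, so k ≥ 3.
k = 3 works: Mon-PM→Petrov+Greco, Tue-AM→Petrov, Tue-PM→Petrov, Wed-AM→Beaumont+Xiong, Wed-PM→Greco+Xiong, Thu-AM→Beaumont, Thu-PM→Beaumont, Fri-AM→Xiong+Dubois.
Loads: Petrov 3, Beaumont 3, Greco 2, Xiong 3, Dubois 1 — all ≤ 3.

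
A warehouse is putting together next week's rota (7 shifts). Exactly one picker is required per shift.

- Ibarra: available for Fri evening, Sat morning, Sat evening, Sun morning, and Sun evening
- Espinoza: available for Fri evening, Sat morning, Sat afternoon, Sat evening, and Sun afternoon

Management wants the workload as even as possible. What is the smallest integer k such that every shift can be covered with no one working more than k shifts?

4

With 2 pickers and 7 worker-slots to fill, someone must work at least ⌈7/2⌉ = 4 shifts, so k ≥ 4.
k = 4 works: Fri evening→Ibarra, Sat morning→Ibarra, Sat afternoon→Espinoza, Sat evening→Espinoza, Sun morning→Ibarra, Sun afternoon→Espinoza, Sun evening→Ibarra.
Loads: Ibarra 4, Espinoza 3 — all ≤ 4.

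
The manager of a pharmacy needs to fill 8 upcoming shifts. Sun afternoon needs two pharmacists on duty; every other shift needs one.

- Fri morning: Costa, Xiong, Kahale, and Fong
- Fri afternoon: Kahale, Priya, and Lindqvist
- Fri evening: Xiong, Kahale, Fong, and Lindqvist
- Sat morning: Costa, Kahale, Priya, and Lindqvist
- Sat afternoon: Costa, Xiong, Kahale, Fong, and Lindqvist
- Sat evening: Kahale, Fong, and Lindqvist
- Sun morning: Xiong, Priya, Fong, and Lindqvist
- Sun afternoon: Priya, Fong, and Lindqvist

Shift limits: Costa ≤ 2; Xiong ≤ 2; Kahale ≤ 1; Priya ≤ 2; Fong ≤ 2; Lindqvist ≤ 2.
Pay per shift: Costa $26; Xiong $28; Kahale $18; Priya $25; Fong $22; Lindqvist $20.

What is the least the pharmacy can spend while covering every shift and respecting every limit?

Picking the cheapest available pharmacist for each shift independently would cost $170, but that ignores the shift limits.
An optimal schedule: Fri morning→Costa, Fri afternoon→Kahale, Fri evening→Fong, Sat morning→Priya, Sat afternoon→Costa, Sat evening→Lindqvist, Sun morning→Priya, Sun afternoon→Lindqvist+Fong.
Total: 26 + 18 + 22 + 25 + 26 + 20 + 25 + 20 + 22 = $204.

$204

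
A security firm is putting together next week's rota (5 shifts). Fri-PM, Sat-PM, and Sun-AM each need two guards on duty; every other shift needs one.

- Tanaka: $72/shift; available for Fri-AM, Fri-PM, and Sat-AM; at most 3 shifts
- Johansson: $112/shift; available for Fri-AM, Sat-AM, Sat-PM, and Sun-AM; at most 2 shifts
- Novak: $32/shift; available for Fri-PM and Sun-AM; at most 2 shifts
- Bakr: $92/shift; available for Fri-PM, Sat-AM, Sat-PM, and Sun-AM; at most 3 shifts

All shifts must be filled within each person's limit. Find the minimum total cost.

Sat-PM can only be covered by Johansson and Bakr, so that assignment is forced.
Picking the cheapest available guard for each shift independently would cost $576, and that bound is achievable.
An optimal schedule: Fri-AM→Tanaka, Fri-PM→Novak+Tanaka, Sat-AM→Tanaka, Sat-PM→Bakr+Johansson, Sun-AM→Novak+Bakr.
Total: 72 + 32 + 72 + 72 + 92 + 112 + 32 + 92 = $576.

$576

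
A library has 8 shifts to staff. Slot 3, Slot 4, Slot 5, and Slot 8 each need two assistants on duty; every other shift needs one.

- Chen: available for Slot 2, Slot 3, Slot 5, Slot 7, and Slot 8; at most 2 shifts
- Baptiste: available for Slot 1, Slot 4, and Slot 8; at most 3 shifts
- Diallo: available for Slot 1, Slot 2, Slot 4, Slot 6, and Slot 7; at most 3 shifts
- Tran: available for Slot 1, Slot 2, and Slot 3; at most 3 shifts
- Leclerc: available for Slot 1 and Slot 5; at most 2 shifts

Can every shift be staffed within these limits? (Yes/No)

No

Total capacity is 13 and 12 slots are needed, so capacity alone doesn't rule it out.
Shifts {Slot 3, Slot 5, Slot 8} need 6 worker-slots in total, but the assistants available for any of those shifts (Chen, Baptiste, Tran, and Leclerc) can supply at most 5 among them. So no valid schedule exists.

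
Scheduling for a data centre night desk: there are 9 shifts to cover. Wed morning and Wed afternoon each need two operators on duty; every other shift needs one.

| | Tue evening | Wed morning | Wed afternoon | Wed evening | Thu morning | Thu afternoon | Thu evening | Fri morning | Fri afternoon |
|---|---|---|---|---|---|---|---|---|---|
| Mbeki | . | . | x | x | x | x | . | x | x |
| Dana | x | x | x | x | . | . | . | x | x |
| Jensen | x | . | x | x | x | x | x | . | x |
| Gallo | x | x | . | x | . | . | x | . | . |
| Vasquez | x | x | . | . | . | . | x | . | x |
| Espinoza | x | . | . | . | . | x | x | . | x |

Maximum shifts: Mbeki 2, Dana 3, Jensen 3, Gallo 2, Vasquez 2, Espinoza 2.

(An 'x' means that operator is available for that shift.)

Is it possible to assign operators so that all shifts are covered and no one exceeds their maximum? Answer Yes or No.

Yes

One valid schedule: Tue evening→Gallo, Wed morning→Dana+Gallo, Wed afternoon→Dana+Jensen, Wed evening→Dana, Thu morning→Mbeki, Thu afternoon→Jensen, Thu evening→Jensen, Fri morning→Mbeki, Fri afternoon→Vasquez.
Loads: Mbeki 2/2, Dana 3/3, Jensen 3/3, Gallo 2/2, Vasquez 1/2, Espinoza 0/2 — all within limits.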